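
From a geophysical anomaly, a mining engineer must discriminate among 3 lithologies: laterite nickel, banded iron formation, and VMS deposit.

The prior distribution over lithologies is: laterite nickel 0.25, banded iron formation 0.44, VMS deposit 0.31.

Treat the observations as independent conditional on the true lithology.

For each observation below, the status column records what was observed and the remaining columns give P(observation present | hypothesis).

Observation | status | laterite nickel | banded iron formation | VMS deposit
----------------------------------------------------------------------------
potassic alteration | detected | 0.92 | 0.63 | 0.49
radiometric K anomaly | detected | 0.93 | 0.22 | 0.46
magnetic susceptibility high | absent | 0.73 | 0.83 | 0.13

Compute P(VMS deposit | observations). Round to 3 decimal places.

0.472

By Bayes' rule with conditional independence, the unnormalized weight for each hypothesis is prior × ∏ likelihoods (using 1 − P(present | H) for each absent observation):
  laterite nickel: 0.25 × 0.92 × 0.93 × (1 − 0.73) = 0.057753
  banded iron formation: 0.44 × 0.63 × 0.22 × (1 − 0.83) = 0.010367
  VMS deposit: 0.31 × 0.49 × 0.46 × (1 − 0.13) = 0.06079
Normalizing constant Z = 0.057753 + 0.010367 + 0.06079 = 0.12891.
P(VMS deposit | evidence) = 0.06079 / 0.12891 ≈ 0.472.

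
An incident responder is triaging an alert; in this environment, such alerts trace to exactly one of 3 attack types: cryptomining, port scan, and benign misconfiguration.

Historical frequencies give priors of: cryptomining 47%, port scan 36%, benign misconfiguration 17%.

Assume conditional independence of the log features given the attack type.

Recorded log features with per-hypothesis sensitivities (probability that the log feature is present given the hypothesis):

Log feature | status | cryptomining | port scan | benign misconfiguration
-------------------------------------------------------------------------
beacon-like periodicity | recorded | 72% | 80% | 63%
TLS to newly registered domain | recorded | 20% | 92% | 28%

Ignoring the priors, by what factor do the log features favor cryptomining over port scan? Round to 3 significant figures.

The Bayes factor is the ratio of the joint likelihoods of the log feature pattern under the two hypotheses.
  cryptomining: 0.72 × 0.20 = 0.144
  port scan: 0.80 × 0.92 = 0.736
Bayes factor = 0.144 / 0.736 ≈ 0.196

0.196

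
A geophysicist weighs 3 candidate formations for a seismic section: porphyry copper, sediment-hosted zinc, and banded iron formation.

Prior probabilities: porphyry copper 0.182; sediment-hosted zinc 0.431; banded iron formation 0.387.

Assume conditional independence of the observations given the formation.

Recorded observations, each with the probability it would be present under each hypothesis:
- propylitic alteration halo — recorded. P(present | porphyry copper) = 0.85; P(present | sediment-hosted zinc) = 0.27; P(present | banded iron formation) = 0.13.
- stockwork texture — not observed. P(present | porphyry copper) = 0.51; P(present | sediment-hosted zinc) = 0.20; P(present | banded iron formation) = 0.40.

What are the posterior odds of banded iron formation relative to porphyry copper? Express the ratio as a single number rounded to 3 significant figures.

0.398

Unnormalized posterior weight (prior times the observation likelihoods) for each of the two hypotheses (using 1 − P(present | H) for each absent observation):
  banded iron formation: 0.387 × 0.13 × (1 − 0.40) = 0.030186
  porphyry copper: 0.182 × 0.85 × (1 − 0.51) = 0.075803
Posterior odds = 0.030186 / 0.075803 ≈ 0.398.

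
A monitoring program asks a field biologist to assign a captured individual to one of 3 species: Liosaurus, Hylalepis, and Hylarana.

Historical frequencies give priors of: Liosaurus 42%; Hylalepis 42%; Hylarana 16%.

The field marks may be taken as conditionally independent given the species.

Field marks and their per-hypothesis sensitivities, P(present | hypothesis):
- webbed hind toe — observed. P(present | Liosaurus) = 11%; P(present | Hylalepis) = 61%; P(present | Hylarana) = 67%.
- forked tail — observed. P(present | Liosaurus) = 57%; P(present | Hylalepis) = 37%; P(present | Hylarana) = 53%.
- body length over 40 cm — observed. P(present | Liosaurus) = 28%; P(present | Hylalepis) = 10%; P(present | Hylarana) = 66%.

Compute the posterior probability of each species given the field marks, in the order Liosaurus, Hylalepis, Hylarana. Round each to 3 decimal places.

By Bayes' rule with conditional independence, the unnormalized weight for each hypothesis is prior × ∏ likelihoods:
  Liosaurus: 0.42 × 0.11 × 0.57 × 0.28 = 0.0073735
  Hylalepis: 0.42 × 0.61 × 0.37 × 0.10 = 0.0094794
  Hylarana: 0.16 × 0.67 × 0.53 × 0.66 = 0.037499
The unnormalized weights sum to 0.054351.
P(Liosaurus | evidence) = 0.0073735 / 0.054351 ≈ 0.136
P(Hylalepis | evidence) = 0.0094794 / 0.054351 ≈ 0.174
P(Hylarana | evidence) = 0.037499 / 0.054351 ≈ 0.690

0.136, 0.174, 0.690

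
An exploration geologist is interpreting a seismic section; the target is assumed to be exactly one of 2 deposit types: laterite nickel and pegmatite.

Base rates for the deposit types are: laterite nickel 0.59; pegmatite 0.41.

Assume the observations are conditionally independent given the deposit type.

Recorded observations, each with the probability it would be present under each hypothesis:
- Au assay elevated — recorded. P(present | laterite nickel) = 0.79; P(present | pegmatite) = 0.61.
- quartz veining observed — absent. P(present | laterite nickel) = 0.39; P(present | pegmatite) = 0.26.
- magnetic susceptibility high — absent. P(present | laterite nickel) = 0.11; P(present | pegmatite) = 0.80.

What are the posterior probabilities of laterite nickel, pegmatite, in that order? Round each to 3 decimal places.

0.872, 0.128

For each hypothesis, the unnormalized posterior weight is prior × product of the observation likelihoods (using 1 − P(present | H) for each absent observation):
  laterite nickel: 0.59 × 0.79 × (1 − 0.39) × (1 − 0.11) = 0.25305
  pegmatite: 0.41 × 0.61 × (1 − 0.26) × (1 − 0.80) = 0.037015
The unnormalized weights sum to 0.29006.
P(laterite nickel | evidence) = 0.25305 / 0.29006 ≈ 0.872
P(pegmatite | evidence) = 0.037015 / 0.29006 ≈ 0.128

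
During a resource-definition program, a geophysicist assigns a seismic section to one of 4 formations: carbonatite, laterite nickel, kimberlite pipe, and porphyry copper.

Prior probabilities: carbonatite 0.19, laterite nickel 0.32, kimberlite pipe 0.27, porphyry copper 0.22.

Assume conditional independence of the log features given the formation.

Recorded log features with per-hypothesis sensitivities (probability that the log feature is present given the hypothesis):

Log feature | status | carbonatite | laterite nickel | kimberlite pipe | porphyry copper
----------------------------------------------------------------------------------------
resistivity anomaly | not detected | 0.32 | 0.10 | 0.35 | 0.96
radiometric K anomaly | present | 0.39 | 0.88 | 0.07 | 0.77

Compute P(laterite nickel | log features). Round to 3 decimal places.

By Bayes' rule with conditional independence, the unnormalized weight for each hypothesis is prior × ∏ likelihoods (using 1 − P(present | H) for each absent log feature):
  carbonatite: 0.19 × (1 − 0.32) × 0.39 = 0.050388
  laterite nickel: 0.32 × (1 − 0.10) × 0.88 = 0.25344
  kimberlite pipe: 0.27 × (1 − 0.35) × 0.07 = 0.012285
  porphyry copper: 0.22 × (1 − 0.96) × 0.77 = 0.006776
Normalizing constant Z = 0.050388 + 0.25344 + 0.012285 + 0.006776 = 0.32289.
P(laterite nickel | evidence) = 0.25344 / 0.32289 ≈ 0.785.

0.785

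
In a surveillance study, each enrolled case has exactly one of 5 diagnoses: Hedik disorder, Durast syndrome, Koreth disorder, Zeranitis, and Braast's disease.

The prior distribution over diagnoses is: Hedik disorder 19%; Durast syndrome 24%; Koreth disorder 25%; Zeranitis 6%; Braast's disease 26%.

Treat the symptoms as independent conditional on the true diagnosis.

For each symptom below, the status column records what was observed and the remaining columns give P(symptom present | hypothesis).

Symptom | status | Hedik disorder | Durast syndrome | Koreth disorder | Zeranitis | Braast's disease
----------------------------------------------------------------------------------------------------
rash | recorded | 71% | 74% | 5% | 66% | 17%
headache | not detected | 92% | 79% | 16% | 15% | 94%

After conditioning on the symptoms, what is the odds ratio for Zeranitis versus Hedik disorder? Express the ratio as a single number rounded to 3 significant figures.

Posterior odds equal prior odds times the likelihood ratio; only the two competing hypotheses matter (using 1 − P(present | H) for each absent symptom).
  Zeranitis: 0.06 × 0.66 × (1 − 0.15) = 0.03366
  Hedik disorder: 0.19 × 0.71 × (1 − 0.92) = 0.010792
Posterior odds = 0.03366 / 0.010792 ≈ 3.12.

3.12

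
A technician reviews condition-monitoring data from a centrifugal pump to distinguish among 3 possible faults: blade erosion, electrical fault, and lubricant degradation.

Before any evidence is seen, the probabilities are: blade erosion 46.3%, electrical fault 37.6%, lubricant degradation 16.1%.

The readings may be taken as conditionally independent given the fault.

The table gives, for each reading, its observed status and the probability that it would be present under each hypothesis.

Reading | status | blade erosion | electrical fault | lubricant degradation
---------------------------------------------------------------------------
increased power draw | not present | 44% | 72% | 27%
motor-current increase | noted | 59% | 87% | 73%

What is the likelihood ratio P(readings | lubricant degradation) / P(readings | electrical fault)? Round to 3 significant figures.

2.19

Take the product of per-reading likelihoods under each hypothesis (using 1 − P(present | H) for each absent reading), then divide.
  lubricant degradation: (1 − 0.27) × 0.73 = 0.5329
  electrical fault: (1 − 0.72) × 0.87 = 0.2436
Bayes factor = 0.5329 / 0.2436 ≈ 2.19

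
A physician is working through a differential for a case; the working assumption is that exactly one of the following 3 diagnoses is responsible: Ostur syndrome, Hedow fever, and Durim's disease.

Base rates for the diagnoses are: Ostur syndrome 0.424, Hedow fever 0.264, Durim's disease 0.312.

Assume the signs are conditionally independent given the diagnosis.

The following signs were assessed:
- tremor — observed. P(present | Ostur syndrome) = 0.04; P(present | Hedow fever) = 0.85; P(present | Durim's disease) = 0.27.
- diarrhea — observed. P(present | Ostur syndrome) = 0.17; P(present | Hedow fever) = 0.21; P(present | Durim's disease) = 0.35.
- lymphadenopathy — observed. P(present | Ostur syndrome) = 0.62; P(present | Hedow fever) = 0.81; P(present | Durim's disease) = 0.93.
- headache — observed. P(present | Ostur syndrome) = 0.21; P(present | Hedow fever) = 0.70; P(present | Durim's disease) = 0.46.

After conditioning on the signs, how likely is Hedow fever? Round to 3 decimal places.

By Bayes' rule with conditional independence, the unnormalized weight for each hypothesis is prior × ∏ likelihoods:
  Ostur syndrome: 0.424 × 0.04 × 0.17 × 0.62 × 0.21 = 0.00037539
  Hedow fever: 0.264 × 0.85 × 0.21 × 0.81 × 0.70 = 0.026719
  Durim's disease: 0.312 × 0.27 × 0.35 × 0.93 × 0.46 = 0.012613
Normalizing constant Z = 0.00037539 + 0.026719 + 0.012613 = 0.039708.
P(Hedow fever | evidence) = 0.026719 / 0.039708 ≈ 0.673.

0.673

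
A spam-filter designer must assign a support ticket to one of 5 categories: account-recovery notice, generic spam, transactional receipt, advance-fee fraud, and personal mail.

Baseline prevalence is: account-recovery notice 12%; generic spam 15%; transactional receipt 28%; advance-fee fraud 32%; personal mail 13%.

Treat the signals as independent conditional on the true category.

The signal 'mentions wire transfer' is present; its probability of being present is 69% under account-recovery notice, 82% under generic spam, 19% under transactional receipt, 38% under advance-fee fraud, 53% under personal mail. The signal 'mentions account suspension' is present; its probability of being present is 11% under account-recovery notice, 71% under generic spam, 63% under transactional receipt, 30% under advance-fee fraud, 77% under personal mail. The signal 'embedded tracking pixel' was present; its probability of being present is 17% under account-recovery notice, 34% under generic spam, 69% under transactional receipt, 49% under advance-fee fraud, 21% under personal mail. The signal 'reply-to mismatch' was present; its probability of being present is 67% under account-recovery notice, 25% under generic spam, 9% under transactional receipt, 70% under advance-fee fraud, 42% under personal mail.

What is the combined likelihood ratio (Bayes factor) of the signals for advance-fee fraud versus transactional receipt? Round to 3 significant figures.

Take the product of per-signal likelihoods under each hypothesis, then divide.
  advance-fee fraud: 0.38 × 0.30 × 0.49 × 0.70 = 0.039102
  transactional receipt: 0.19 × 0.63 × 0.69 × 0.09 = 0.0074334
Bayes factor = 0.039102 / 0.0074334 ≈ 5.26

5.26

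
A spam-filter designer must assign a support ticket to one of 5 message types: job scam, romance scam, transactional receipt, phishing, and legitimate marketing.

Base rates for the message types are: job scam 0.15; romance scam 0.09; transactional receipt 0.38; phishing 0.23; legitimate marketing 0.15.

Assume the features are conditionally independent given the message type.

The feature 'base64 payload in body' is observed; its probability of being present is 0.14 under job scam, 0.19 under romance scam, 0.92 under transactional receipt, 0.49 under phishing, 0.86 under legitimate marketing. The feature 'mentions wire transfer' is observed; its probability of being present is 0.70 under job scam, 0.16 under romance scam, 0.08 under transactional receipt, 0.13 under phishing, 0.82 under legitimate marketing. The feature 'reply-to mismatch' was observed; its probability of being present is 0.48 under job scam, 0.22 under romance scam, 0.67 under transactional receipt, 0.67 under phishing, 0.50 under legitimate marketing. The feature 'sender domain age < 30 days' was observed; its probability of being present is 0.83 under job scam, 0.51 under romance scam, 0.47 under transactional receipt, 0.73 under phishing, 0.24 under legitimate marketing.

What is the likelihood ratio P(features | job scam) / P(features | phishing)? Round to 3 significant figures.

1.25

Joint likelihood of the feature pattern under each hypothesis:
  job scam: 0.14 × 0.70 × 0.48 × 0.83 = 0.039043
  phishing: 0.49 × 0.13 × 0.67 × 0.73 = 0.031156
Bayes factor = 0.039043 / 0.031156 ≈ 1.25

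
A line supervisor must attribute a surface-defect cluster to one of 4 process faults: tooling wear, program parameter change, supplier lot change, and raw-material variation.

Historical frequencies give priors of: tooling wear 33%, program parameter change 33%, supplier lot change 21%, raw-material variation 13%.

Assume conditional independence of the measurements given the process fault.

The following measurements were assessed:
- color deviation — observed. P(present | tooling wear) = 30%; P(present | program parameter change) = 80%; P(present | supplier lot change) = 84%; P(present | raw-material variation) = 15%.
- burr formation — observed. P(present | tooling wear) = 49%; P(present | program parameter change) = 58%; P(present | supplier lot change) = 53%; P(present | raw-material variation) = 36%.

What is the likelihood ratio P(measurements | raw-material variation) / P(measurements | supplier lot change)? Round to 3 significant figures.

Take the product of per-measurement likelihoods under each hypothesis, then divide.
  raw-material variation: 0.15 × 0.36 = 0.054
  supplier lot change: 0.84 × 0.53 = 0.4452
Bayes factor = 0.054 / 0.4452 ≈ 0.121

0.121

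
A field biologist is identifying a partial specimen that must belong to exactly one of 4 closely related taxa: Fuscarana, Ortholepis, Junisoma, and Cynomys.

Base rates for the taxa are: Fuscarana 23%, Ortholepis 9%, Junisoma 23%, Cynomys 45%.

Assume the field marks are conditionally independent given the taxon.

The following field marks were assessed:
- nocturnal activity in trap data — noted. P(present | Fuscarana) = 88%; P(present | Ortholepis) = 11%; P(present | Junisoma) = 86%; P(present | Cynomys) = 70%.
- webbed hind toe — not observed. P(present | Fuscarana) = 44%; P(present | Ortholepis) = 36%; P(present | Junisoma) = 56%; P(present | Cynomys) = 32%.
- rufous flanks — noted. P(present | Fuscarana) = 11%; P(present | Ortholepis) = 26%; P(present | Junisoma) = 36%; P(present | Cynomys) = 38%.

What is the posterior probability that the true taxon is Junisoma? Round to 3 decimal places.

0.247

By Bayes' rule with conditional independence, the unnormalized weight for each hypothesis is prior × ∏ likelihoods (using 1 − P(present | H) for each absent field mark):
  Fuscarana: 0.23 × 0.88 × (1 − 0.44) × 0.11 = 0.012468
  Ortholepis: 0.09 × 0.11 × (1 − 0.36) × 0.26 = 0.0016474
  Junisoma: 0.23 × 0.86 × (1 − 0.56) × 0.36 = 0.031332
  Cynomys: 0.45 × 0.70 × (1 − 0.32) × 0.38 = 0.081396
Marginal likelihood of the evidence = 0.12684.
P(Junisoma | evidence) = 0.031332 / 0.12684 ≈ 0.247.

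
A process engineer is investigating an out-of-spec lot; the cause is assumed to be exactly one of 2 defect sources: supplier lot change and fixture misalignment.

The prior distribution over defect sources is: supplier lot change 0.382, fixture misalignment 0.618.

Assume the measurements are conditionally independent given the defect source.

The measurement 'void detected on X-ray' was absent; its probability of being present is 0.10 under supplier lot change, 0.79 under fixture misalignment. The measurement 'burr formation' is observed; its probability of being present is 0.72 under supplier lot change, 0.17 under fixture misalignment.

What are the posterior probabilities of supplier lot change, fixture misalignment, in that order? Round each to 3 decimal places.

0.918, 0.082

Multiply each prior by the joint likelihood of the measurement pattern (using 1 − P(present | H) for each absent measurement):
  supplier lot change: 0.382 × (1 − 0.10) × 0.72 = 0.24754
  fixture misalignment: 0.618 × (1 − 0.79) × 0.17 = 0.022063
Normalizing constant Z = 0.24754 + 0.022063 = 0.2696.
P(supplier lot change | evidence) = 0.24754 / 0.2696 ≈ 0.918
P(fixture misalignment | evidence) = 0.022063 / 0.2696 ≈ 0.082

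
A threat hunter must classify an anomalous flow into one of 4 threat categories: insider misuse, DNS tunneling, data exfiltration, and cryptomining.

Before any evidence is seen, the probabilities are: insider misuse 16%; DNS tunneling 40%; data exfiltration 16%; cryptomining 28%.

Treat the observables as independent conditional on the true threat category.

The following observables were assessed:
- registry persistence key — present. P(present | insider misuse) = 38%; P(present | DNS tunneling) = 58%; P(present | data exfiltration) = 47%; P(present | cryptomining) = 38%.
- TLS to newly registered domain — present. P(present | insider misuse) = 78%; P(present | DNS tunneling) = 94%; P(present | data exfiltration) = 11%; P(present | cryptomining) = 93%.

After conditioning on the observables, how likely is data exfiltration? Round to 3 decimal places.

By Bayes' rule with conditional independence, the unnormalized weight for each hypothesis is prior × ∏ likelihoods:
  insider misuse: 0.16 × 0.38 × 0.78 = 0.047424
  DNS tunneling: 0.40 × 0.58 × 0.94 = 0.21808
  data exfiltration: 0.16 × 0.47 × 0.11 = 0.008272
  cryptomining: 0.28 × 0.38 × 0.93 = 0.098952
Normalizing constant Z = 0.047424 + 0.21808 + 0.008272 + 0.098952 = 0.37273.
P(data exfiltration | evidence) = 0.008272 / 0.37273 ≈ 0.022.

0.022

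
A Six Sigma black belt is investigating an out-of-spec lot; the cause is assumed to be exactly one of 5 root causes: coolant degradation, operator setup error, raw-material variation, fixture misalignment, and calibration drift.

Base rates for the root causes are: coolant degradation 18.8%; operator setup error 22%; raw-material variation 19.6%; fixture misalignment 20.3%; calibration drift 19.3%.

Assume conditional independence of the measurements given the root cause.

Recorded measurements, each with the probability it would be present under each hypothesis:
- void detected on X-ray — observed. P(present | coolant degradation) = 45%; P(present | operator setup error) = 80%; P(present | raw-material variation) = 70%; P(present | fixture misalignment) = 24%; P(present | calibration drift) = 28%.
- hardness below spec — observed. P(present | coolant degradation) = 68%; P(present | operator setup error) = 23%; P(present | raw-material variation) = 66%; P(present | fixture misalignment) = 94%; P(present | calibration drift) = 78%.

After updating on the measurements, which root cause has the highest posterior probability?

raw-material variation

For each hypothesis, the unnormalized posterior weight is prior × product of the measurement likelihoods:
  coolant degradation: 0.188 × 0.45 × 0.68 = 0.057528
  operator setup error: 0.220 × 0.80 × 0.23 = 0.04048
  raw-material variation: 0.196 × 0.70 × 0.66 = 0.090552
  fixture misalignment: 0.203 × 0.24 × 0.94 = 0.045797
  calibration drift: 0.193 × 0.28 × 0.78 = 0.042151
The unnormalized weights sum to 0.27651.
P(coolant degradation | evidence) ≈ 0.057528 / 0.27651 ≈ 0.208
P(operator setup error | evidence) ≈ 0.04048 / 0.27651 ≈ 0.146
P(raw-material variation | evidence) ≈ 0.090552 / 0.27651 ≈ 0.327
P(fixture misalignment | evidence) ≈ 0.045797 / 0.27651 ≈ 0.166
P(calibration drift | evidence) ≈ 0.042151 / 0.27651 ≈ 0.152
The largest is 0.327, so raw-material variation is most probable.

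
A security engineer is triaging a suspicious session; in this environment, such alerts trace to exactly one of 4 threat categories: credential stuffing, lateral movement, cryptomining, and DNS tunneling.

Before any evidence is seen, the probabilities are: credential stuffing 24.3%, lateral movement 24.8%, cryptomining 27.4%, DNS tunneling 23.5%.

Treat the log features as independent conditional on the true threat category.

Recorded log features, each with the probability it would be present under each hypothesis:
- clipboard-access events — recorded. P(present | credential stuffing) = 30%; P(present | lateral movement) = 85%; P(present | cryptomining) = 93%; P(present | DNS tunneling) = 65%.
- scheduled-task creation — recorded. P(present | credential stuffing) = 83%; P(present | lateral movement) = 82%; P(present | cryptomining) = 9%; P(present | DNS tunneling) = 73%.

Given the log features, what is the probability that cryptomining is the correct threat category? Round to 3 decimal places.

Multiply each prior by the joint likelihood of the log feature pattern:
  credential stuffing: 0.243 × 0.30 × 0.83 = 0.060507
  lateral movement: 0.248 × 0.85 × 0.82 = 0.17286
  cryptomining: 0.274 × 0.93 × 0.09 = 0.022934
  DNS tunneling: 0.235 × 0.65 × 0.73 = 0.11151
The unnormalized weights sum to 0.3678.
P(cryptomining | evidence) = 0.022934 / 0.3678 ≈ 0.062.

0.062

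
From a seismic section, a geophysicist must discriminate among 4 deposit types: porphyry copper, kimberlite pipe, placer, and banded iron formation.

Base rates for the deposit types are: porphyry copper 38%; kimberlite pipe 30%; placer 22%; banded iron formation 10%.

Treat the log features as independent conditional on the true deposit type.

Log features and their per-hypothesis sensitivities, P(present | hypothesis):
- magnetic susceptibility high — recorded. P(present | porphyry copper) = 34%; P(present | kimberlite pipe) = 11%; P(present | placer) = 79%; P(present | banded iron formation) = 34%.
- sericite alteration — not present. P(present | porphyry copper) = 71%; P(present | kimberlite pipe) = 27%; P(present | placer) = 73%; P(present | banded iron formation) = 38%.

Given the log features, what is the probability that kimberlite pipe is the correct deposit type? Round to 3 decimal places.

0.186

Multiply each prior by the joint likelihood of the log feature pattern (using 1 − P(present | H) for each absent log feature):
  porphyry copper: 0.38 × 0.34 × (1 − 0.71) = 0.037468
  kimberlite pipe: 0.30 × 0.11 × (1 − 0.27) = 0.02409
  placer: 0.22 × 0.79 × (1 − 0.73) = 0.046926
  banded iron formation: 0.10 × 0.34 × (1 − 0.38) = 0.02108
The unnormalized weights sum to 0.12956.
P(kimberlite pipe | evidence) = 0.02409 / 0.12956 ≈ 0.186.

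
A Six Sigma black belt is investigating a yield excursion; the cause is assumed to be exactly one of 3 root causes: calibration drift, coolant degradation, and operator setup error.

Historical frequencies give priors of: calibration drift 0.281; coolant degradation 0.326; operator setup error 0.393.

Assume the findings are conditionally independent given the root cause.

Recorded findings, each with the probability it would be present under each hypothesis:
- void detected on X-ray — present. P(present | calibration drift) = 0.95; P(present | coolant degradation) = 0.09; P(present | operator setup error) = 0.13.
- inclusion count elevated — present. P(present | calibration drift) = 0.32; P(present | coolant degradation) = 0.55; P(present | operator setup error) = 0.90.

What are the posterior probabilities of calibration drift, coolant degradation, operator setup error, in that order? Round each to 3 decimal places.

0.579, 0.109, 0.312

By Bayes' rule with conditional independence, the unnormalized weight for each hypothesis is prior × ∏ likelihoods:
  calibration drift: 0.281 × 0.95 × 0.32 = 0.085424
  coolant degradation: 0.326 × 0.09 × 0.55 = 0.016137
  operator setup error: 0.393 × 0.13 × 0.90 = 0.045981
The unnormalized weights sum to 0.14754.
P(calibration drift | evidence) = 0.085424 / 0.14754 ≈ 0.579
P(coolant degradation | evidence) = 0.016137 / 0.14754 ≈ 0.109
P(operator setup error | evidence) = 0.045981 / 0.14754 ≈ 0.312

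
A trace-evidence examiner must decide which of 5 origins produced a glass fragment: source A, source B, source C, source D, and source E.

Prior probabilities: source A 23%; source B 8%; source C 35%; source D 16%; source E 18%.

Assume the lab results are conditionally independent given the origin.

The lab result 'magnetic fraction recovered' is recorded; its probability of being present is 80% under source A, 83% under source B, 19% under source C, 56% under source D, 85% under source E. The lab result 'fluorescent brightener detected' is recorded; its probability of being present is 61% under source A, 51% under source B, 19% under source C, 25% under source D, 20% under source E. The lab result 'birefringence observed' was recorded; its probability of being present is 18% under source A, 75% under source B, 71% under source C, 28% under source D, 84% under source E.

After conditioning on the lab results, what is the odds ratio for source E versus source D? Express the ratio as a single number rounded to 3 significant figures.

Posterior odds equal prior odds times the likelihood ratio; only the two competing hypotheses matter.
  source E: 0.18 × 0.85 × 0.20 × 0.84 = 0.025704
  source D: 0.16 × 0.56 × 0.25 × 0.28 = 0.006272
Posterior odds = 0.025704 / 0.006272 ≈ 4.10.

4.10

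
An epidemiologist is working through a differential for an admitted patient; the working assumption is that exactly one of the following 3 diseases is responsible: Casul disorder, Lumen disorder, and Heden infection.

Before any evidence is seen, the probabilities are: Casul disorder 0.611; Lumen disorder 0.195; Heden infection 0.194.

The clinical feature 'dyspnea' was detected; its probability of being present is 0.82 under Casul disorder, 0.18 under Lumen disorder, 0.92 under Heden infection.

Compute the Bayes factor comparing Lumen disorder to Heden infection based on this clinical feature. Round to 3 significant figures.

0.196

Likelihood of this clinical feature under each hypothesis:
  Lumen disorder: 0.18
  Heden infection: 0.92
Bayes factor = 0.18 / 0.92 ≈ 0.196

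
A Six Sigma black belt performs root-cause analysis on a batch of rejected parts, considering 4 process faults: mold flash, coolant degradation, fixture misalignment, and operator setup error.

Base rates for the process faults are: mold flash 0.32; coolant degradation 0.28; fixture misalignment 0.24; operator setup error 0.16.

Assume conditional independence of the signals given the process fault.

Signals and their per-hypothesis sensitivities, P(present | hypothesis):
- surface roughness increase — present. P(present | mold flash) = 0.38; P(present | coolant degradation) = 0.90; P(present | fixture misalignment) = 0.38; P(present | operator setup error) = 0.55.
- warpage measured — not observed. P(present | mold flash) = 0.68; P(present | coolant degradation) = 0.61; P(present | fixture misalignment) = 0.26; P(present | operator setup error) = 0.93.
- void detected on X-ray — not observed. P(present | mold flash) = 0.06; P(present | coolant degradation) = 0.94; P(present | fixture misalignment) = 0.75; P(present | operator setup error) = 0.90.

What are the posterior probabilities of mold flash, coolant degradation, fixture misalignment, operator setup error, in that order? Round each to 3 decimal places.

0.610, 0.098, 0.281, 0.010

Multiply each prior by the joint likelihood of the signal pattern (using 1 − P(present | H) for each absent signal):
  mold flash: 0.32 × 0.38 × (1 − 0.68) × (1 − 0.06) = 0.036577
  coolant degradation: 0.28 × 0.90 × (1 − 0.61) × (1 − 0.94) = 0.0058968
  fixture misalignment: 0.24 × 0.38 × (1 − 0.26) × (1 − 0.75) = 0.016872
  operator setup error: 0.16 × 0.55 × (1 − 0.93) × (1 − 0.90) = 0.000616
Normalizing constant Z = 0.036577 + 0.0058968 + 0.016872 + 0.000616 = 0.059962.
P(mold flash | evidence) = 0.036577 / 0.059962 ≈ 0.610
P(coolant degradation | evidence) = 0.0058968 / 0.059962 ≈ 0.098
P(fixture misalignment | evidence) = 0.016872 / 0.059962 ≈ 0.281
P(operator setup error | evidence) = 0.000616 / 0.059962 ≈ 0.010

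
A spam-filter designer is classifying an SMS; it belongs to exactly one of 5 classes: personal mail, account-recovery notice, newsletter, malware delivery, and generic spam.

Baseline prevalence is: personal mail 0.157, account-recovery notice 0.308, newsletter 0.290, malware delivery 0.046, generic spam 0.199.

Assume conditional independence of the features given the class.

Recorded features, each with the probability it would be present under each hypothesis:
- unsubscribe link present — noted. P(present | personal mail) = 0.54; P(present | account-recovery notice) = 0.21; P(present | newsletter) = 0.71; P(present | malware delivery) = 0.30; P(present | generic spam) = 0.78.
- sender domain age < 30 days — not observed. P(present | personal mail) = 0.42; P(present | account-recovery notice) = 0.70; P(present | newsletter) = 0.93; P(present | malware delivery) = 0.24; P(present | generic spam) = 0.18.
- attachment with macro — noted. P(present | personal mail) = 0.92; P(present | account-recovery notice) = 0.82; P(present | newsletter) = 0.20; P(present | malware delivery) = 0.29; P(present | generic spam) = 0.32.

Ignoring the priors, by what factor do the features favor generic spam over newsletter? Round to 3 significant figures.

The Bayes factor is the ratio of the joint likelihoods of the feature pattern under the two hypotheses (using 1 − P(present | H) for each absent feature).
  generic spam: 0.78 × (1 − 0.18) × 0.32 = 0.20467
  newsletter: 0.71 × (1 − 0.93) × 0.20 = 0.00994
Bayes factor = 0.20467 / 0.00994 ≈ 20.6

20.6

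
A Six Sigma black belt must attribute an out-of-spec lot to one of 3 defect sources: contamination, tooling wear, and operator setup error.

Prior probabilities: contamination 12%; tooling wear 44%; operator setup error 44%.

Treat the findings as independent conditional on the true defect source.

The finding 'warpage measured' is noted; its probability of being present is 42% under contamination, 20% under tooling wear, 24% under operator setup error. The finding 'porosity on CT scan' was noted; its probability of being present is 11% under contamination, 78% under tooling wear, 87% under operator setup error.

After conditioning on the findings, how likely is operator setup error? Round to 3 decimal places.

0.553

Multiply each prior by the joint likelihood of the evidence pattern:
  contamination: 0.12 × 0.42 × 0.11 = 0.005544
  tooling wear: 0.44 × 0.20 × 0.78 = 0.06864
  operator setup error: 0.44 × 0.24 × 0.87 = 0.091872
The unnormalized weights sum to 0.16606.
P(operator setup error | evidence) = 0.091872 / 0.16606 ≈ 0.553.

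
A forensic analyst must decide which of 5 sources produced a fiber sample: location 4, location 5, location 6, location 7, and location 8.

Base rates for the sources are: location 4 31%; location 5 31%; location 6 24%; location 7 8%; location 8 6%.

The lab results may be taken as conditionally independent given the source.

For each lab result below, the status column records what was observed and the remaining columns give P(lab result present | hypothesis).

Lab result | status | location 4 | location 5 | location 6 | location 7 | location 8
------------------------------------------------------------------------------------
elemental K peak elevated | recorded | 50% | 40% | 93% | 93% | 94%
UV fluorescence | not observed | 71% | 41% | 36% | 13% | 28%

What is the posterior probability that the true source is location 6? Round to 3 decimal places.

0.390

Multiply each prior by the joint likelihood of the lab result pattern (using 1 − P(present | H) for each absent lab result):
  location 4: 0.31 × 0.50 × (1 − 0.71) = 0.04495
  location 5: 0.31 × 0.40 × (1 − 0.41) = 0.07316
  location 6: 0.24 × 0.93 × (1 − 0.36) = 0.14285
  location 7: 0.08 × 0.93 × (1 − 0.13) = 0.064728
  location 8: 0.06 × 0.94 × (1 − 0.28) = 0.040608
The unnormalized weights sum to 0.36629.
P(location 6 | evidence) = 0.14285 / 0.36629 ≈ 0.390.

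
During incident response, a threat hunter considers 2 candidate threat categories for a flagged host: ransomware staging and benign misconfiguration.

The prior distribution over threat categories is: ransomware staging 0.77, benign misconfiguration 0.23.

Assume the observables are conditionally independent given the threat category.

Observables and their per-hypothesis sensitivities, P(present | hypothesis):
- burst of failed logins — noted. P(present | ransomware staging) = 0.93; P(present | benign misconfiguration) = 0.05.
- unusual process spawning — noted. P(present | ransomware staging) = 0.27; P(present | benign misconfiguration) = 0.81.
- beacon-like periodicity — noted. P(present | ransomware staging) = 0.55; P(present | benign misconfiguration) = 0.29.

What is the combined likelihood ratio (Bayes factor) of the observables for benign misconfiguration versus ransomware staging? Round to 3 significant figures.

0.0850

Take the product of per-observable likelihoods under each hypothesis, then divide.
  benign misconfiguration: 0.05 × 0.81 × 0.29 = 0.011745
  ransomware staging: 0.93 × 0.27 × 0.55 = 0.13811
Bayes factor = 0.011745 / 0.13811 ≈ 0.0850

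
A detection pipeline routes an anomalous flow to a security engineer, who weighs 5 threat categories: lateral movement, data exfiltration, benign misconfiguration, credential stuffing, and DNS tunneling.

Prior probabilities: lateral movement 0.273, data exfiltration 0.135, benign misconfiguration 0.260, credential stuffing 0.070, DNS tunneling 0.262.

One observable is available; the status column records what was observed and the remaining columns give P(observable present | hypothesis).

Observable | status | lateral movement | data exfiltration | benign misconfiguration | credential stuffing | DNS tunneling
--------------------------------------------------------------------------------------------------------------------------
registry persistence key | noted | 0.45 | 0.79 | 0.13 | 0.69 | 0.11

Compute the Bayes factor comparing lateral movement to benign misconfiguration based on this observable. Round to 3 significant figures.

3.46

The Bayes factor is the ratio of the two likelihoods.
  lateral movement: 0.45
  benign misconfiguration: 0.13
Bayes factor = 0.45 / 0.13 ≈ 3.46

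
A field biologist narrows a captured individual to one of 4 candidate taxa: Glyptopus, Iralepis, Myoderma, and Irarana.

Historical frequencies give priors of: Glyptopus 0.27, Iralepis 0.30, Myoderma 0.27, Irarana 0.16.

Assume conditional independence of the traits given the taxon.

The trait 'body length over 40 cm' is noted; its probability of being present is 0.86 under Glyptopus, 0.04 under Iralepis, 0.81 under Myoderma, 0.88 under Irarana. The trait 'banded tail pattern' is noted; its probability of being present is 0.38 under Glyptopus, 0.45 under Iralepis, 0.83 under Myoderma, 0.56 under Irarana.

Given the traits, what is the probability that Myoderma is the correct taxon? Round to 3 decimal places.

0.513

By Bayes' rule with conditional independence, the unnormalized weight for each hypothesis is prior × ∏ likelihoods:
  Glyptopus: 0.27 × 0.86 × 0.38 = 0.088236
  Iralepis: 0.30 × 0.04 × 0.45 = 0.0054
  Myoderma: 0.27 × 0.81 × 0.83 = 0.18152
  Irarana: 0.16 × 0.88 × 0.56 = 0.078848
Marginal likelihood of the evidence = 0.35401.
P(Myoderma | evidence) = 0.18152 / 0.35401 ≈ 0.513.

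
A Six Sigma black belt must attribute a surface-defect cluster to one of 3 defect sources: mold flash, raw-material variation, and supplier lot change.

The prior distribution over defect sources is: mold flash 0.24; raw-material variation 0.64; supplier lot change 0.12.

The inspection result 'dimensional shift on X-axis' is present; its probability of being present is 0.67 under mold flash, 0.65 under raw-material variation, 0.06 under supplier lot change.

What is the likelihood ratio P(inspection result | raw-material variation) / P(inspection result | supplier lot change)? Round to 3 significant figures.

The Bayes factor is the ratio of the two likelihoods.
  raw-material variation: 0.65
  supplier lot change: 0.06
Bayes factor = 0.65 / 0.06 ≈ 10.8

10.8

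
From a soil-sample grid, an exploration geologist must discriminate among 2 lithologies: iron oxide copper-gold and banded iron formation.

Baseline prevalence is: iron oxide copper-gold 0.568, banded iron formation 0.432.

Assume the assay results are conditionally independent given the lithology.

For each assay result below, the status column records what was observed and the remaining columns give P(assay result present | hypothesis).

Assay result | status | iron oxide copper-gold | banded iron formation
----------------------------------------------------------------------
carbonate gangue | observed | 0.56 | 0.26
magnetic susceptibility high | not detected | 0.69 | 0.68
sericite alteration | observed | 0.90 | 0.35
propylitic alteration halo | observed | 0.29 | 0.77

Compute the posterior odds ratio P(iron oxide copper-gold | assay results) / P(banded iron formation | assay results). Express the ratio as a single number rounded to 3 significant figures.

The normalizing constant cancels in an odds ratio, so compute prior × likelihood for the two hypotheses only (using 1 − P(present | H) for each absent assay result):
  iron oxide copper-gold: 0.568 × 0.56 × (1 − 0.69) × 0.90 × 0.29 = 0.025736
  banded iron formation: 0.432 × 0.26 × (1 − 0.68) × 0.35 × 0.77 = 0.0096865
Odds(iron oxide copper-gold : banded iron formation) = 0.025736 / 0.0096865 ≈ 2.66.

2.66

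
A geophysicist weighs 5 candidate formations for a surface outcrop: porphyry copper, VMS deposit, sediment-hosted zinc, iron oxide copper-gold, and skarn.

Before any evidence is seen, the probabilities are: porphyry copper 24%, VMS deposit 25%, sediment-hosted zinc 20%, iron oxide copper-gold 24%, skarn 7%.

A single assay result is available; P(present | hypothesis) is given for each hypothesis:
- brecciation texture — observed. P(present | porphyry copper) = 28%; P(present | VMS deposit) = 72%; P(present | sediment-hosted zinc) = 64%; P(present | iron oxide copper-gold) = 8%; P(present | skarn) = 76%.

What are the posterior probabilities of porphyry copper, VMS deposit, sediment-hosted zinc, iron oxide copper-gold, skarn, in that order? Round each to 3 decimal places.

0.150, 0.402, 0.286, 0.043, 0.119

By Bayes' rule, the unnormalized weight for each hypothesis is prior × likelihood:
  porphyry copper: 0.24 × 0.28 = 0.0672
  VMS deposit: 0.25 × 0.72 = 0.18
  sediment-hosted zinc: 0.20 × 0.64 = 0.128
  iron oxide copper-gold: 0.24 × 0.08 = 0.0192
  skarn: 0.07 × 0.76 = 0.0532
Marginal likelihood of the evidence = 0.4476.
P(porphyry copper | evidence) = 0.0672 / 0.4476 ≈ 0.150
P(VMS deposit | evidence) = 0.18 / 0.4476 ≈ 0.402
P(sediment-hosted zinc | evidence) = 0.128 / 0.4476 ≈ 0.286
P(iron oxide copper-gold | evidence) = 0.0192 / 0.4476 ≈ 0.043
P(skarn | evidence) = 0.0532 / 0.4476 ≈ 0.119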